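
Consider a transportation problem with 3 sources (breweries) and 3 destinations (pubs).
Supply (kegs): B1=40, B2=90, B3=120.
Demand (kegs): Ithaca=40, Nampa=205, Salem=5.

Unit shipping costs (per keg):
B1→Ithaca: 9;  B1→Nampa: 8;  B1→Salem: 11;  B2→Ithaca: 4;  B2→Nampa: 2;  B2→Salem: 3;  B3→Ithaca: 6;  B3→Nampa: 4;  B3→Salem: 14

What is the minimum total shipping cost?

One minimum-cost allocation:
  B1->Ithaca: 40 × 9 = 360
  B2->Nampa: 85 × 2 = 170
  B2->Salem: 5 × 3 = 15
  B3->Nampa: 120 × 4 = 480
Total = 360 + 170 + 15 + 480 = 1025.

1025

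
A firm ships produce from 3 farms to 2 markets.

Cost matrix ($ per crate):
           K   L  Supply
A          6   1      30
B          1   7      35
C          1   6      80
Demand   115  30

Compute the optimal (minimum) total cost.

145

Optimal allocation:
  A→L: 30 × $1 = $30
  B→K: 35 × $1 = $35
  C→K: 80 × $1 = $80
Total = 30 + 35 + 80 = $145.
(Supply check: A ships 30; B ships 35; C ships 80.)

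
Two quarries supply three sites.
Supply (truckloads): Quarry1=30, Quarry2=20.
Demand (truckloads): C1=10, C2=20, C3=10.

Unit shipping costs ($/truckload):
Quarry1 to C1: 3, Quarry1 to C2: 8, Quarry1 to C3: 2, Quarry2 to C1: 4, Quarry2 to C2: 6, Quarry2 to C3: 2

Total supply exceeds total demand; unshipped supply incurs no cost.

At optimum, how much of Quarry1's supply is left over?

10

An optimal plan:
  Quarry1 to C1: 10 × $3 = $30
  Quarry1 to C3: 10 × $2 = $20
  Quarry2 to C2: 20 × $6 = $120
Total cost = $170.
Quarry1 ships 20 of its 30, leaving 10.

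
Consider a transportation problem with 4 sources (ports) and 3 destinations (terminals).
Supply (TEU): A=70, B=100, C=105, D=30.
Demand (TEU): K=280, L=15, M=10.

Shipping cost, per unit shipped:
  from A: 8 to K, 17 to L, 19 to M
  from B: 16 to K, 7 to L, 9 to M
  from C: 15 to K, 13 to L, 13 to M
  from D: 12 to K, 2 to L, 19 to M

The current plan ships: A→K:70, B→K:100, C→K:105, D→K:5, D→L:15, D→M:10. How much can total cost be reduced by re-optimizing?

Current plan cost = 70·8 + 100·16 + 105·15 + 5·12 + 15·2 + 10·19 = 4015.
Optimal plan:
  A→K: 70 TEU
  B→K: 90 TEU
  B→M: 10 TEU
  C→K: 105 TEU
  D→K: 15 TEU
  D→L: 15 TEU
Optimal cost = 3875.
Saving = 4015 − 3875 = 140.

140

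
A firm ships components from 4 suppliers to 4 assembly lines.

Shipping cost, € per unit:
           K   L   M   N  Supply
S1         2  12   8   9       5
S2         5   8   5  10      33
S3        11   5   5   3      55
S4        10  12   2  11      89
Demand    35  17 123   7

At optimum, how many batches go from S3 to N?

7

Optimal shipments:
  S1→K: 5 × €2 = €10
  S2→K: 30 × €5 = €150
  S2→M: 3 × €5 = €15
  S3→L: 17 × €5 = €85
  S3→M: 31 × €5 = €155
  S3→N: 7 × €3 = €21
  S4→M: 89 × €2 = €178
Total cost = €614.
So S3→N carries 7 batches.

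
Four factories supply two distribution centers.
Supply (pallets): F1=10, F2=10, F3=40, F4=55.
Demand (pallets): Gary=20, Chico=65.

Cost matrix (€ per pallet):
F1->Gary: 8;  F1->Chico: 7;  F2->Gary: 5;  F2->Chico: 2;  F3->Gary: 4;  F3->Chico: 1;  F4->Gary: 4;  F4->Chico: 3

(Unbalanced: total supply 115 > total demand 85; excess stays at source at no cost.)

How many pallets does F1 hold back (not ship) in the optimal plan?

An optimal plan:
  F2→Chico: 10 pallets
  F3→Chico: 40 pallets
  F4→Gary: 20 pallets
  F4→Chico: 15 pallets
Total cost = €185.
F1 ships 0 of its 10, leaving 10.

10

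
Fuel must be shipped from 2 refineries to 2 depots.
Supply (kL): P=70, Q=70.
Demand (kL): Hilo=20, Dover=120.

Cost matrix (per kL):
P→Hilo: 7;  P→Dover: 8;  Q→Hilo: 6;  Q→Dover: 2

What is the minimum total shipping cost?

Optimal allocation:
  P–Hilo: 20 × 7 = 140
  P–Dover: 50 × 8 = 400
  Q–Dover: 70 × 2 = 140
Total = 140 + 400 + 140 = 680.
(Supply check: P ships 70; Q ships 70.)

680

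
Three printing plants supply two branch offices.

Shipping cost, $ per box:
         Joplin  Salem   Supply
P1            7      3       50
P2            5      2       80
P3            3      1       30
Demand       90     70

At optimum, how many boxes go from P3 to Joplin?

Optimal shipments:
  P1->Salem: 50 × $3 = $150
  P2->Joplin: 60 × $5 = $300
  P2->Salem: 20 × $2 = $40
  P3->Joplin: 30 × $3 = $90
Total cost = $580.
So P3→Joplin carries 30 boxes.

30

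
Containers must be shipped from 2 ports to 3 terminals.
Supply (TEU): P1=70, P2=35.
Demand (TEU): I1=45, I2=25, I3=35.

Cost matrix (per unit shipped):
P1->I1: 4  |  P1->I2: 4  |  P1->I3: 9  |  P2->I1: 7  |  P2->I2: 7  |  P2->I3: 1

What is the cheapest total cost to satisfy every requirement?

A cheapest plan:
  P1->I1: 45 × 4 = 180
  P1->I2: 25 × 4 = 100
  P2->I3: 35 × 1 = 35
Total = 180 + 100 + 35 = 315.

315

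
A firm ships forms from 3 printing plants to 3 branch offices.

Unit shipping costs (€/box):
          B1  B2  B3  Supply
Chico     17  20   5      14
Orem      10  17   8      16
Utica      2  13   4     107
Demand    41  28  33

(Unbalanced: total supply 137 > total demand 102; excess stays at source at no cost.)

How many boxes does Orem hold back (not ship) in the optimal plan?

An optimal plan:
  Utica->B1: 41 × €2 = €82
  Utica->B2: 28 × €13 = €364
  Utica->B3: 33 × €4 = €132
Total cost = €578.
Orem ships 0 of its 16, leaving 16.

16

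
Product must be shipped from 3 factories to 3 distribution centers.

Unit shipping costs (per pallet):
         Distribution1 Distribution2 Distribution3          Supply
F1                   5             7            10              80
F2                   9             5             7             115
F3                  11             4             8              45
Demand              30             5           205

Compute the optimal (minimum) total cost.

1795

An optimal shipping plan:
  F1->Distribution1: 30 pallets
  F1->Distribution3: 50 pallets
  F2->Distribution3: 115 pallets
  F3->Distribution2: 5 pallets
  F3->Distribution3: 40 pallets
Total cost = 1795.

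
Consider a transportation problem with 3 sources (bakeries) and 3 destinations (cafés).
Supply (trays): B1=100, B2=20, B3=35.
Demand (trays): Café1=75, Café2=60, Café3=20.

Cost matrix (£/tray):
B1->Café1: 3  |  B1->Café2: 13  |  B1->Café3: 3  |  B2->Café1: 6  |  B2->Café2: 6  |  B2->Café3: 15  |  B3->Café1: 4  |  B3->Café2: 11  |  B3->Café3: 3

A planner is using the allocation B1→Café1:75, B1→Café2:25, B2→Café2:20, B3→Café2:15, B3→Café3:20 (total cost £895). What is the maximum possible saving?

Current plan cost = 75·3 + 25·13 + 20·6 + 15·11 + 20·3 = £895.
Optimal plan:
  B1→Café1: 75 × £3 = £225
  B1→Café2: 5 × £13 = £65
  B1→Café3: 20 × £3 = £60
  B2→Café2: 20 × £6 = £120
  B3→Café2: 35 × £11 = £385
Optimal cost = £855.
Saving = 895 − 855 = £40.

40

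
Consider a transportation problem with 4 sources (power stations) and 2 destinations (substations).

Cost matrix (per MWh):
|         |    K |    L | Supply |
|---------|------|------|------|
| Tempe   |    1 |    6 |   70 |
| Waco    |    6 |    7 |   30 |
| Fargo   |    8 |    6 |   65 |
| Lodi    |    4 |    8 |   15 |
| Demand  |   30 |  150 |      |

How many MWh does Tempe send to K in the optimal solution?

Optimal shipments:
  Tempe–K: 30 MWh
  Tempe–L: 40 MWh
  Waco–L: 30 MWh
  Fargo–L: 65 MWh
  Lodi–L: 15 MWh
Total cost = 990.
So Tempe→K carries 30 MWh.

30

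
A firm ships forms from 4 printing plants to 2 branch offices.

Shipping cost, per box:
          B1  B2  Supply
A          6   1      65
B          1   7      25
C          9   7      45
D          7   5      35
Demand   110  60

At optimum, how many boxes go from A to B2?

Solving gives:
  A→B1: 5 × 6 = 30
  A→B2: 60 × 1 = 60
  B→B1: 25 × 1 = 25
  C→B1: 45 × 9 = 405
  D→B1: 35 × 7 = 245
Total cost = 765.
So A→B2 carries 60 boxes.

60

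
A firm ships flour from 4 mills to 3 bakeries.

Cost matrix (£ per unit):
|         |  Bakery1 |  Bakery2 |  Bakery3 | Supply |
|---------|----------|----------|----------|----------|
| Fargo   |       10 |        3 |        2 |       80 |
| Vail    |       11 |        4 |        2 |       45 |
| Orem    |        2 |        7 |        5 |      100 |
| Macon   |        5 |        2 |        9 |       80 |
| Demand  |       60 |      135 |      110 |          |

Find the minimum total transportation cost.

Optimal allocation:
  Fargo–Bakery2: 55 × £3 = £165
  Fargo–Bakery3: 25 × £2 = £50
  Vail–Bakery3: 45 × £2 = £90
  Orem–Bakery1: 60 × £2 = £120
  Orem–Bakery3: 40 × £5 = £200
  Macon–Bakery2: 80 × £2 = £160
Total = 165 + 50 + 90 + 120 + 200 + 160 = £785.

785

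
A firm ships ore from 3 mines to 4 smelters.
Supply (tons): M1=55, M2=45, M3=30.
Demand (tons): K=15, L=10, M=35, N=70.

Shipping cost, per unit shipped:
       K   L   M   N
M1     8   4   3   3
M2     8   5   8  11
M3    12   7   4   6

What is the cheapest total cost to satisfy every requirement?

645

One minimum-cost allocation:
  M1 to N: 55 × 3 = 165
  M2 to K: 15 × 8 = 120
  M2 to L: 10 × 5 = 50
  M2 to M: 20 × 8 = 160
  M3 to M: 15 × 4 = 60
  M3 to N: 15 × 6 = 90
Total = 165 + 120 + 50 + 160 + 60 + 90 = 645.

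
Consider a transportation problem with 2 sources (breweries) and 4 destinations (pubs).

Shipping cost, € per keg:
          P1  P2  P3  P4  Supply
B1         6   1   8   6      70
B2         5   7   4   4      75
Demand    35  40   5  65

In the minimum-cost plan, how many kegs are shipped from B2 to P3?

Solving gives:
  B1→P1: 30 × €6 = €180
  B1→P2: 40 × €1 = €40
  B2→P1: 5 × €5 = €25
  B2→P3: 5 × €4 = €20
  B2→P4: 65 × €4 = €260
Total cost = €525.
So B2→P3 carries 5 kegs.

5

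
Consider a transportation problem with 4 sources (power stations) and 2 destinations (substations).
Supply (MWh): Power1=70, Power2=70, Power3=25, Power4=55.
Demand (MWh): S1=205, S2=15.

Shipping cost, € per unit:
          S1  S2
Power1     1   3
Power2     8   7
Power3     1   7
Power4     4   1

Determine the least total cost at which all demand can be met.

830

Optimal allocation:
  Power1–S1: 70 × €1 = €70
  Power2–S1: 70 × €8 = €560
  Power3–S1: 25 × €1 = €25
  Power4–S1: 40 × €4 = €160
  Power4–S2: 15 × €1 = €15
Total = 70 + 560 + 25 + 160 + 15 = €830.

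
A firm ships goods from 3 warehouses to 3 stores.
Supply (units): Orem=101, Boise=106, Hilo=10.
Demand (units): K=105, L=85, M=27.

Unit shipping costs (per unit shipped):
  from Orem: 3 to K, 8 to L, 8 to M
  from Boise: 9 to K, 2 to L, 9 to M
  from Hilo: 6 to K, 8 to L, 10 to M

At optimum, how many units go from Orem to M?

Solving gives:
  Orem->K: 101 units
  Boise->L: 85 units
  Boise->M: 21 units
  Hilo->K: 4 units
  Hilo->M: 6 units
Total cost = 746.
The route Orem→M is not used.

0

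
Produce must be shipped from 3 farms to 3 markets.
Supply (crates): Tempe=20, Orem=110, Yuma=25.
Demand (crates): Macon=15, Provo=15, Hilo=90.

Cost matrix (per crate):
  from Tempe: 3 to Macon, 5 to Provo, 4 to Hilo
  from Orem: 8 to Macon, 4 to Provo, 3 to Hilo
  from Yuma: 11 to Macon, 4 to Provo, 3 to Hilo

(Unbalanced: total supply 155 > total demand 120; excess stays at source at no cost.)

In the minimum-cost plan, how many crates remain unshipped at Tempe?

5

An optimal plan:
  Tempe–Macon: 15 × 3 = 45
  Orem–Provo: 15 × 4 = 60
  Orem–Hilo: 90 × 3 = 270
Total cost = 375.
Tempe ships 15 of its 20, leaving 5.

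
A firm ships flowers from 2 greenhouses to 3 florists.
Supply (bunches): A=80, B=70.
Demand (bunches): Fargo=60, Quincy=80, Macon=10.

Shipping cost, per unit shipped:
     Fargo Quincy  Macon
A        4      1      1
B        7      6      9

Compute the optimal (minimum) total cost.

A cheapest plan:
  A–Quincy: 70 × 1 = 70
  A–Macon: 10 × 1 = 10
  B–Fargo: 60 × 7 = 420
  B–Quincy: 10 × 6 = 60
Total = 70 + 10 + 420 + 60 = 560.

560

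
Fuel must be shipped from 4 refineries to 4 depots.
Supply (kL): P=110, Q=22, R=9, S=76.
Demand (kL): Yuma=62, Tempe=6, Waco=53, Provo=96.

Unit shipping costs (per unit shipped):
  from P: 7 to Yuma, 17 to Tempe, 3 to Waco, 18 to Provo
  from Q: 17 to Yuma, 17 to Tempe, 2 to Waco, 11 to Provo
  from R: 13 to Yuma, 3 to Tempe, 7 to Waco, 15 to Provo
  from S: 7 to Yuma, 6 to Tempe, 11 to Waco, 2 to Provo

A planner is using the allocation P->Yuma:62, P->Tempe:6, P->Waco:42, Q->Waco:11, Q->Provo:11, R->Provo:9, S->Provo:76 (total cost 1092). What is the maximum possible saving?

102

Current plan cost = 62·7 + 6·17 + 42·3 + 11·2 + 11·11 + 9·15 + 76·2 = 1092.
Optimal plan:
  P->Yuma: 62 × 7 = 434
  P->Waco: 48 × 3 = 144
  Q->Waco: 5 × 2 = 10
  Q->Provo: 17 × 11 = 187
  R->Tempe: 6 × 3 = 18
  R->Provo: 3 × 15 = 45
  S->Provo: 76 × 2 = 152
Optimal cost = 990.
Saving = 1092 − 990 = 102.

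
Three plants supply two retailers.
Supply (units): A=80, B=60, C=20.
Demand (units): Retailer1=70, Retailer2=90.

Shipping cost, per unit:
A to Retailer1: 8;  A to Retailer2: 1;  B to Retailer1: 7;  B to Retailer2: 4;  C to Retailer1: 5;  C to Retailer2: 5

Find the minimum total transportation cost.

570

A cheapest plan:
  A→Retailer2: 80 × 1 = 80
  B→Retailer1: 50 × 7 = 350
  B→Retailer2: 10 × 4 = 40
  C→Retailer1: 20 × 5 = 100
Total = 80 + 350 + 40 + 100 = 570.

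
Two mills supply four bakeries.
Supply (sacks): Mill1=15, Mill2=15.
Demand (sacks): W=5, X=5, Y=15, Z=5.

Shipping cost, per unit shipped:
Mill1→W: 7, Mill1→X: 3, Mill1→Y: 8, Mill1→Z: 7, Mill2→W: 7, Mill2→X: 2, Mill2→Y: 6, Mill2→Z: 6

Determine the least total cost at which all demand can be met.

A cheapest plan:
  Mill1 to W: 5 sacks
  Mill1 to X: 5 sacks
  Mill1 to Z: 5 sacks
  Mill2 to Y: 15 sacks
Total cost = 175.
(Supply check: Mill1 ships 15; Mill2 ships 15.)

175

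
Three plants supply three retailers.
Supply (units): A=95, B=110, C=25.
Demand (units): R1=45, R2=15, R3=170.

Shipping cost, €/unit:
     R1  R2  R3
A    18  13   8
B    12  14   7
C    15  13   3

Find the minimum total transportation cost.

Optimal allocation:
  A to R2: 15 units
  A to R3: 80 units
  B to R1: 45 units
  B to R3: 65 units
  C to R3: 25 units
Total cost = €1905.

1905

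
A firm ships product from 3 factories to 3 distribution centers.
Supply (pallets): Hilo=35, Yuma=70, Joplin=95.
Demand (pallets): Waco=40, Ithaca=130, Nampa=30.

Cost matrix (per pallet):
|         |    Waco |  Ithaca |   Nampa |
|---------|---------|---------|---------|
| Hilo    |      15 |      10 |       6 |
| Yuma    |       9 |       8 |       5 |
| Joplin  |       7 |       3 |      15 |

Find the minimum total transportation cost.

1115

Optimal allocation:
  Hilo->Ithaca: 5 × 10 = 50
  Hilo->Nampa: 30 × 6 = 180
  Yuma->Waco: 40 × 9 = 360
  Yuma->Ithaca: 30 × 8 = 240
  Joplin->Ithaca: 95 × 3 = 285
Total = 50 + 180 + 360 + 240 + 285 = 1115.
(Supply check: Hilo ships 35; Yuma ships 70; Joplin ships 95.)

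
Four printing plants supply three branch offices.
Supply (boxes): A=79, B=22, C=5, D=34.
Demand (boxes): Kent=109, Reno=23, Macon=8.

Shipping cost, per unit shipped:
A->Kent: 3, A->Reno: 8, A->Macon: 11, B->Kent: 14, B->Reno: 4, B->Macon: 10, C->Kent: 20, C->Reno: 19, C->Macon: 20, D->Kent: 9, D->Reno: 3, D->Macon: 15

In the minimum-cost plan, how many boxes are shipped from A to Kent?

The minimum-cost plan:
  A→Kent: 79 × 3 = 237
  B→Reno: 14 × 4 = 56
  B→Macon: 8 × 10 = 80
  C→Kent: 5 × 20 = 100
  D→Kent: 25 × 9 = 225
  D→Reno: 9 × 3 = 27
Total cost = 725.
So A→Kent carries 79 boxes.

79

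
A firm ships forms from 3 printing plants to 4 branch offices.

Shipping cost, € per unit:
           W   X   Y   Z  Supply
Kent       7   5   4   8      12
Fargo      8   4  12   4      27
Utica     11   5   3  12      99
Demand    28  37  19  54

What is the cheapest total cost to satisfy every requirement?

Optimal allocation:
  Kent->Z: 12 × €8 = €96
  Fargo->Z: 27 × €4 = €108
  Utica->W: 28 × €11 = €308
  Utica->X: 37 × €5 = €185
  Utica->Y: 19 × €3 = €57
  Utica->Z: 15 × €12 = €180
Total = 96 + 108 + 308 + 185 + 57 + 180 = €934.

934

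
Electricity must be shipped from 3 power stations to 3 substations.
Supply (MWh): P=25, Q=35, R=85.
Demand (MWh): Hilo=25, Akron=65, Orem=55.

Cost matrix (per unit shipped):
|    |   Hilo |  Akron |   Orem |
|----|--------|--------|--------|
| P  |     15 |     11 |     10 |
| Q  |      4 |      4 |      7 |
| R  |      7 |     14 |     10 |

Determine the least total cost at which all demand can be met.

One minimum-cost allocation:
  P to Akron: 25 × 11 = 275
  Q to Akron: 35 × 4 = 140
  R to Hilo: 25 × 7 = 175
  R to Akron: 5 × 14 = 70
  R to Orem: 55 × 10 = 550
Total = 275 + 140 + 175 + 70 + 550 = 1210.

1210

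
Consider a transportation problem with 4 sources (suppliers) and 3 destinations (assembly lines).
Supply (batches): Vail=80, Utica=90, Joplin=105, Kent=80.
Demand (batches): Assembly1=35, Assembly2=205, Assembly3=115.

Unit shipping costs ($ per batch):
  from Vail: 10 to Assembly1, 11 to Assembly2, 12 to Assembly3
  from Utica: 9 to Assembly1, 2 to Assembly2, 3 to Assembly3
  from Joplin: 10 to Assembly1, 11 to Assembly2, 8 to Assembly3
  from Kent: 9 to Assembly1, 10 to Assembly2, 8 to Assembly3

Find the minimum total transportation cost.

A cheapest plan:
  Vail->Assembly2: 80 × $11 = $880
  Utica->Assembly2: 90 × $2 = $180
  Joplin->Assembly3: 105 × $8 = $840
  Kent->Assembly1: 35 × $9 = $315
  Kent->Assembly2: 35 × $10 = $350
  Kent->Assembly3: 10 × $8 = $80
Total = 880 + 180 + 840 + 315 + 350 + 80 = $2645.

2645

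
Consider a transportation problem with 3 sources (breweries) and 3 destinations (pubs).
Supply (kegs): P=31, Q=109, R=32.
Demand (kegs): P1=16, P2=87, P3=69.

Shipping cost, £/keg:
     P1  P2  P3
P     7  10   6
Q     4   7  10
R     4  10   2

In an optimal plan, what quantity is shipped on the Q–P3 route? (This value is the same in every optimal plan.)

6

The minimum-cost plan:
  P->P3: 31 kegs
  Q->P1: 16 kegs
  Q->P2: 87 kegs
  Q->P3: 6 kegs
  R->P3: 32 kegs
Total cost = £983.
So Q→P3 carries 6 kegs.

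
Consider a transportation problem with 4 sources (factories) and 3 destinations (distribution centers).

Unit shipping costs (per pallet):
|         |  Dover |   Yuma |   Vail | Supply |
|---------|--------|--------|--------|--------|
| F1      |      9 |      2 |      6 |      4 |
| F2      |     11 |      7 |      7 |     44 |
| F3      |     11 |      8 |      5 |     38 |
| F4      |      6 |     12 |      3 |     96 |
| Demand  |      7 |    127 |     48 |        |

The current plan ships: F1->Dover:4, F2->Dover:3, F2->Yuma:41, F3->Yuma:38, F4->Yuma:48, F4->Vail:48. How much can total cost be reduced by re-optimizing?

Current plan cost = 4·9 + 3·11 + 41·7 + 38·8 + 48·12 + 48·3 = 1380.
Optimal plan:
  F1 to Yuma: 4 × 2 = 8
  F2 to Yuma: 44 × 7 = 308
  F3 to Yuma: 38 × 8 = 304
  F4 to Dover: 7 × 6 = 42
  F4 to Yuma: 41 × 12 = 492
  F4 to Vail: 48 × 3 = 144
Optimal cost = 1298.
Saving = 1380 − 1298 = 82.

82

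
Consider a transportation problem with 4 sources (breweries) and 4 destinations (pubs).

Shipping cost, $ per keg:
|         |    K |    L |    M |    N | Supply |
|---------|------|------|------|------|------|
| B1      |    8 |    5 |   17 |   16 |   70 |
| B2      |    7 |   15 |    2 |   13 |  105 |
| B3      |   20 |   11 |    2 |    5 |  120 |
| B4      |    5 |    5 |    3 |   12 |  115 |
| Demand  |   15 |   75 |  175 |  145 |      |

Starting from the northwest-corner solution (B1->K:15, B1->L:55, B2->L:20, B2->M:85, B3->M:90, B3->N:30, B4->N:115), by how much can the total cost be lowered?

805

Current plan cost = 15·8 + 55·5 + 20·15 + 85·2 + 90·2 + 30·5 + 115·12 = $2575.
Optimal plan:
  B1->L: 70 kegs
  B2->M: 105 kegs
  B3->N: 120 kegs
  B4->K: 15 kegs
  B4->L: 5 kegs
  B4->M: 70 kegs
  B4->N: 25 kegs
Optimal cost = $1770.
Saving = 2575 − 1770 = $805.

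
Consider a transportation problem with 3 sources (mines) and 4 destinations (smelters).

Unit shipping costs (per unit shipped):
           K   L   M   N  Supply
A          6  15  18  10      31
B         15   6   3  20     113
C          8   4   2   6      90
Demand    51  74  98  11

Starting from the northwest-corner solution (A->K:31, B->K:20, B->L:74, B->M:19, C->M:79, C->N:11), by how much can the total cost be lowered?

Current plan cost = 31·6 + 20·15 + 74·6 + 19·3 + 79·2 + 11·6 = 1211.
Optimal plan:
  A to K: 31 tons
  B to L: 15 tons
  B to M: 98 tons
  C to K: 20 tons
  C to L: 59 tons
  C to N: 11 tons
Optimal cost = 1032.
Saving = 1211 − 1032 = 179.

179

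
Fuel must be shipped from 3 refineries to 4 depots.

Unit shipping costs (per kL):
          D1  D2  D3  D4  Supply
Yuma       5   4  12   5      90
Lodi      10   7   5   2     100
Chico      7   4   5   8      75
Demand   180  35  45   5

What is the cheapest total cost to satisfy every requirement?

1605

Optimal allocation:
  Yuma–D1: 90 kL
  Lodi–D1: 15 kL
  Lodi–D2: 35 kL
  Lodi–D3: 45 kL
  Lodi–D4: 5 kL
  Chico–D1: 75 kL
Total cost = 1605.
(Supply check: Yuma ships 90; Lodi ships 100; Chico ships 75.)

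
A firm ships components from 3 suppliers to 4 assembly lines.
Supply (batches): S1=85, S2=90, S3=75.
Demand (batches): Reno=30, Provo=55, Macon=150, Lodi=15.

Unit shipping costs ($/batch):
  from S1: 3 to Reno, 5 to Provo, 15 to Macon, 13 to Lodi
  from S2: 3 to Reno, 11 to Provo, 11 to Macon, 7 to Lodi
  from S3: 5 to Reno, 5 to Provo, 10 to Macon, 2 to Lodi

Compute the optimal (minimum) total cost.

1985

One minimum-cost allocation:
  S1->Reno: 30 × $3 = $90
  S1->Provo: 55 × $5 = $275
  S2->Macon: 90 × $11 = $990
  S3->Macon: 60 × $10 = $600
  S3->Lodi: 15 × $2 = $30
Total = 90 + 275 + 990 + 600 + 30 = $1985.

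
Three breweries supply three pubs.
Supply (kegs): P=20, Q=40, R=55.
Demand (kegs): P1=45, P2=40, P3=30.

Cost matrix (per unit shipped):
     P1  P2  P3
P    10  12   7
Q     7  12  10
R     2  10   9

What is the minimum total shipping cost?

An optimal shipping plan:
  P–P3: 20 × 7 = 140
  Q–P2: 30 × 12 = 360
  Q–P3: 10 × 10 = 100
  R–P1: 45 × 2 = 90
  R–P2: 10 × 10 = 100
Total = 140 + 360 + 100 + 90 + 100 = 790.

790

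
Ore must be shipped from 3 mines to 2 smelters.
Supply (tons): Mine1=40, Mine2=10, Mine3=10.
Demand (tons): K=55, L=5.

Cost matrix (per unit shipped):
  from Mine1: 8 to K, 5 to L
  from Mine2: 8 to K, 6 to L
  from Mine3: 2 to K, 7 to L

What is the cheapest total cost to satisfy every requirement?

405

One minimum-cost allocation:
  Mine1→K: 35 × 8 = 280
  Mine1→L: 5 × 5 = 25
  Mine2→K: 10 × 8 = 80
  Mine3→K: 10 × 2 = 20
Total = 280 + 25 + 80 + 20 = 405.
(Supply check: Mine1 ships 40; Mine2 ships 10; Mine3 ships 10.)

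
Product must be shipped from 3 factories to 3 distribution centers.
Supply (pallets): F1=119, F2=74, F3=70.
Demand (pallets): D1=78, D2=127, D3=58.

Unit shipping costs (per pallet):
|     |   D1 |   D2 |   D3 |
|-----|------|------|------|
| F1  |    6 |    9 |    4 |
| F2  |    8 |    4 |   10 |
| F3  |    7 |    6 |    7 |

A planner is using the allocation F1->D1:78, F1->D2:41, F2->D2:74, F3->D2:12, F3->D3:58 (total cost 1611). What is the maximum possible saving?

280

Current plan cost = 78·6 + 41·9 + 74·4 + 12·6 + 58·7 = 1611.
Optimal plan:
  F1–D1: 61 × 6 = 366
  F1–D3: 58 × 4 = 232
  F2–D2: 74 × 4 = 296
  F3–D1: 17 × 7 = 119
  F3–D2: 53 × 6 = 318
Optimal cost = 1331.
Saving = 1611 − 1331 = 280.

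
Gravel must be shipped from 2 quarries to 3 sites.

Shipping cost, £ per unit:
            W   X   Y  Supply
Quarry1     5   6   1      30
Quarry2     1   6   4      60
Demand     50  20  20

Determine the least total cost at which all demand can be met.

One minimum-cost allocation:
  Quarry1–X: 10 truckloads
  Quarry1–Y: 20 truckloads
  Quarry2–W: 50 truckloads
  Quarry2–X: 10 truckloads
Total cost = £190.

190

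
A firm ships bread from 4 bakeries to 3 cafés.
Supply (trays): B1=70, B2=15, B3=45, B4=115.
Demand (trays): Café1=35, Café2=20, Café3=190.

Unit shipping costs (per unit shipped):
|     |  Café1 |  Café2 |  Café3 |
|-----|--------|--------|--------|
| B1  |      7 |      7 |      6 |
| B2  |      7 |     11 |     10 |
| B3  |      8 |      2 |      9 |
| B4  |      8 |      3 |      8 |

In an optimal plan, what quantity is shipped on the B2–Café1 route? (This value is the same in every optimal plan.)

The minimum-cost plan:
  B1 to Café3: 70 × 6 = 420
  B2 to Café1: 15 × 7 = 105
  B3 to Café1: 20 × 8 = 160
  B3 to Café2: 20 × 2 = 40
  B3 to Café3: 5 × 9 = 45
  B4 to Café3: 115 × 8 = 920
Total cost = 1690.
So B2→Café1 carries 15 trays.

15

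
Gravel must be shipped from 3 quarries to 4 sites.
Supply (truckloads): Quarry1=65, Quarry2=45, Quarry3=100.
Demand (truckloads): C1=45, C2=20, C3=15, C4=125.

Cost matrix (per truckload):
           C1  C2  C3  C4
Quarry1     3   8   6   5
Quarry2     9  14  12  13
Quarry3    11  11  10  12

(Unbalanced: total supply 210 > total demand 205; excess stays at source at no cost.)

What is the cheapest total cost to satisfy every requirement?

Optimal allocation:
  Quarry1->C4: 65 truckloads
  Quarry2->C1: 45 truckloads
  Quarry3->C2: 20 truckloads
  Quarry3->C3: 15 truckloads
  Quarry3->C4: 60 truckloads
Total cost = 1820.
(Supply check: Quarry1 ships 65; Quarry2 ships 45; Quarry3 ships 95.)

1820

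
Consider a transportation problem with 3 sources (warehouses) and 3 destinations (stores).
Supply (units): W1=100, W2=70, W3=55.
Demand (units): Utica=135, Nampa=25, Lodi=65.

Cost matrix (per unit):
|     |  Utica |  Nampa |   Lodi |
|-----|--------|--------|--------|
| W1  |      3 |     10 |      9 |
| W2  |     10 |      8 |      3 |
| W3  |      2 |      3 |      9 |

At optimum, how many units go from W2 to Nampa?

5

The minimum-cost plan:
  W1->Utica: 100 × 3 = 300
  W2->Nampa: 5 × 8 = 40
  W2->Lodi: 65 × 3 = 195
  W3->Utica: 35 × 2 = 70
  W3->Nampa: 20 × 3 = 60
Total cost = 665.
So W2→Nampa carries 5 units.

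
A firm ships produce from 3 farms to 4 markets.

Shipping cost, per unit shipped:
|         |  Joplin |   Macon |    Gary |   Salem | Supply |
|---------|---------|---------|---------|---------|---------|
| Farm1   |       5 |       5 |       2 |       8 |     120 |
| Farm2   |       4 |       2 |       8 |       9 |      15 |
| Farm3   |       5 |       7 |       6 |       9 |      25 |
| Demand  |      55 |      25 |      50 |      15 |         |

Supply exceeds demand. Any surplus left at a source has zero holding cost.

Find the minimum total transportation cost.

575

An optimal shipping plan:
  Farm1→Joplin: 30 × 5 = 150
  Farm1→Macon: 10 × 5 = 50
  Farm1→Gary: 50 × 2 = 100
  Farm1→Salem: 15 × 8 = 120
  Farm2→Macon: 15 × 2 = 30
  Farm3→Joplin: 25 × 5 = 125
Total = 150 + 50 + 100 + 120 + 30 + 125 = 575.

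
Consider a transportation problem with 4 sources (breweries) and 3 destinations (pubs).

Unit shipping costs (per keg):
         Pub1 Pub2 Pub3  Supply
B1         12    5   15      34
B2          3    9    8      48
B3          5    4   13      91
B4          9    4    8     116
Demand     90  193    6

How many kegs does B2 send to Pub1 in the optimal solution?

48

Solving gives:
  B1 to Pub2: 34 × 5 = 170
  B2 to Pub1: 48 × 3 = 144
  B3 to Pub1: 42 × 5 = 210
  B3 to Pub2: 49 × 4 = 196
  B4 to Pub2: 110 × 4 = 440
  B4 to Pub3: 6 × 8 = 48
Total cost = 1208.
So B2→Pub1 carries 48 kegs.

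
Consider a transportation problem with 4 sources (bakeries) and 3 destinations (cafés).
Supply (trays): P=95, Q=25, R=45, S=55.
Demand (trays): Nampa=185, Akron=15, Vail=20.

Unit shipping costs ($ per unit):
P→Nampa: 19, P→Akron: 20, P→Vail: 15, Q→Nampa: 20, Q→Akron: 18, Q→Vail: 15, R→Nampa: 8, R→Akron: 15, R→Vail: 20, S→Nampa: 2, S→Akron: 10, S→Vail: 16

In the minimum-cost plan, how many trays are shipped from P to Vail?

10

Solving gives:
  P to Nampa: 85 trays
  P to Vail: 10 trays
  Q to Akron: 15 trays
  Q to Vail: 10 trays
  R to Nampa: 45 trays
  S to Nampa: 55 trays
Total cost = $2655.
So P→Vail carries 10 trays.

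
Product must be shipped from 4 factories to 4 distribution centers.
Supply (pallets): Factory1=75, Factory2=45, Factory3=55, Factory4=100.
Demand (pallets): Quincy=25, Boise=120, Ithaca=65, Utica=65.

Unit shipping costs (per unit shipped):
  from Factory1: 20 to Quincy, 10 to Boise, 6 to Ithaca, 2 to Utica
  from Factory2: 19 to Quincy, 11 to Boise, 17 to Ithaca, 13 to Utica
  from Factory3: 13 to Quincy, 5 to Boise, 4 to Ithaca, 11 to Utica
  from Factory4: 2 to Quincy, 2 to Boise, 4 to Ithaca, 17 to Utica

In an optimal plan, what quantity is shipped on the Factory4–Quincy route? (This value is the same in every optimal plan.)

25

Optimal shipments:
  Factory1->Ithaca: 10 × 6 = 60
  Factory1->Utica: 65 × 2 = 130
  Factory2->Boise: 45 × 11 = 495
  Factory3->Ithaca: 55 × 4 = 220
  Factory4->Quincy: 25 × 2 = 50
  Factory4->Boise: 75 × 2 = 150
Total cost = 1105.
So Factory4→Quincy carries 25 pallets.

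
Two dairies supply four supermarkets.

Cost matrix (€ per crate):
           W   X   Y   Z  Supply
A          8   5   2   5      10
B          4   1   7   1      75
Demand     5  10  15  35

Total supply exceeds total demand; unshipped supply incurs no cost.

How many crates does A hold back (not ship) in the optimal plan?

0

An optimal plan:
  A->Y: 10 crates
  B->W: 5 crates
  B->X: 10 crates
  B->Y: 5 crates
  B->Z: 35 crates
Total cost = €120.
A ships 10 of its 10, leaving 0.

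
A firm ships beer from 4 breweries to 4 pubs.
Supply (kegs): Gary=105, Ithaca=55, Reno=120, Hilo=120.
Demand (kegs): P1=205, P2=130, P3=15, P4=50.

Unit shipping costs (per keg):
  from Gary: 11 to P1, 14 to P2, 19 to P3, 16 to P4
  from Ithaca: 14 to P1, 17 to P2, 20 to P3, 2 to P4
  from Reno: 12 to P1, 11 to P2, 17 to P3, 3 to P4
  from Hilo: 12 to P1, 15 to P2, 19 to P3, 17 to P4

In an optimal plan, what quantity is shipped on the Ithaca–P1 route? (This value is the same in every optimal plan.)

Optimal shipments:
  Gary to P1: 95 × 11 = 1045
  Gary to P2: 10 × 14 = 140
  Ithaca to P3: 5 × 20 = 100
  Ithaca to P4: 50 × 2 = 100
  Reno to P2: 120 × 11 = 1320
  Hilo to P1: 110 × 12 = 1320
  Hilo to P3: 10 × 19 = 190
Total cost = 4215.
The route Ithaca→P1 is not used.

0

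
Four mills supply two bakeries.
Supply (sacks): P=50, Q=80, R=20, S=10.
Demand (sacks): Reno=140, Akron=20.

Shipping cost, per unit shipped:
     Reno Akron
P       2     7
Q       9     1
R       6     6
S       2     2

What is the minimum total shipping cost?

800

Optimal allocation:
  P->Reno: 50 × 2 = 100
  Q->Reno: 60 × 9 = 540
  Q->Akron: 20 × 1 = 20
  R->Reno: 20 × 6 = 120
  S->Reno: 10 × 2 = 20
Total = 100 + 540 + 20 + 120 + 20 = 800.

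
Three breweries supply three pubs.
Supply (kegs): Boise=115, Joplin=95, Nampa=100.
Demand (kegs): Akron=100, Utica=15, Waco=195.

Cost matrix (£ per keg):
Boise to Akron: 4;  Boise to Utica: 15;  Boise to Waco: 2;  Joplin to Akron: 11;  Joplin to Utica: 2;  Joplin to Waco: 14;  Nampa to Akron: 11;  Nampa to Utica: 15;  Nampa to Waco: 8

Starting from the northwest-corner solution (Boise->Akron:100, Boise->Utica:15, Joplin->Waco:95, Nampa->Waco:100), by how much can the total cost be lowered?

775

Current plan cost = 100·4 + 15·15 + 95·14 + 100·8 = £2755.
Optimal plan:
  Boise to Akron: 20 × £4 = £80
  Boise to Waco: 95 × £2 = £190
  Joplin to Akron: 80 × £11 = £880
  Joplin to Utica: 15 × £2 = £30
  Nampa to Waco: 100 × £8 = £800
Optimal cost = £1980.
Saving = 2755 − 1980 = £775.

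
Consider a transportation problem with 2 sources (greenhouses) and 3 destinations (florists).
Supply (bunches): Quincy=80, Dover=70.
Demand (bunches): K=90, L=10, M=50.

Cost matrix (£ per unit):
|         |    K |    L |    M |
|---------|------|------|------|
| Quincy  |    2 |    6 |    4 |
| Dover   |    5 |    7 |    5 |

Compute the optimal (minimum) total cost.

An optimal shipping plan:
  Quincy to K: 80 × £2 = £160
  Dover to K: 10 × £5 = £50
  Dover to L: 10 × £7 = £70
  Dover to M: 50 × £5 = £250
Total = 160 + 50 + 70 + 250 = £530.

530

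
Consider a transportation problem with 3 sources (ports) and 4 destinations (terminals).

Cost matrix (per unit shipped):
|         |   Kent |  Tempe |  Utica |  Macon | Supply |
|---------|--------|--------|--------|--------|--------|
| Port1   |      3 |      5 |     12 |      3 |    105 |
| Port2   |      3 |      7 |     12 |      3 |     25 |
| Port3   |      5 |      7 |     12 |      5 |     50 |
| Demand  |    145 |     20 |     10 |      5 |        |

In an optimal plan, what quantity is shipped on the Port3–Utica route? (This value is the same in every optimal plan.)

10

The minimum-cost plan:
  Port1->Kent: 80 × 3 = 240
  Port1->Tempe: 20 × 5 = 100
  Port1->Macon: 5 × 3 = 15
  Port2->Kent: 25 × 3 = 75
  Port3->Kent: 40 × 5 = 200
  Port3->Utica: 10 × 12 = 120
Total cost = 750.
So Port3→Utica carries 10 TEU.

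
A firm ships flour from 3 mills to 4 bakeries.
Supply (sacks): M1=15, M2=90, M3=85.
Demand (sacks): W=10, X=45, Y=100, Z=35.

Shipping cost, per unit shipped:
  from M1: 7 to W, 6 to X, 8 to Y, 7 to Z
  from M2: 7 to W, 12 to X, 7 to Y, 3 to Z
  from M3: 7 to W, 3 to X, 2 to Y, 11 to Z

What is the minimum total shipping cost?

780

A cheapest plan:
  M1->X: 15 × 6 = 90
  M2->W: 10 × 7 = 70
  M2->Y: 45 × 7 = 315
  M2->Z: 35 × 3 = 105
  M3->X: 30 × 3 = 90
  M3->Y: 55 × 2 = 110
Total = 90 + 70 + 315 + 105 + 90 + 110 = 780.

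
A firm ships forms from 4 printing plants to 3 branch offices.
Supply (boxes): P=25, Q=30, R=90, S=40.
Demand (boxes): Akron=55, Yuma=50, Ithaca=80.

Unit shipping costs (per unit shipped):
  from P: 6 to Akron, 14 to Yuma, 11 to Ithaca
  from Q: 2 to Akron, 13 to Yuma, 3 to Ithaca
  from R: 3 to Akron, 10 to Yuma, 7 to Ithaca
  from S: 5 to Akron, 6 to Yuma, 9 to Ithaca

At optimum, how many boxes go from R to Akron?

The minimum-cost plan:
  P–Akron: 25 × 6 = 150
  Q–Ithaca: 30 × 3 = 90
  R–Akron: 30 × 3 = 90
  R–Yuma: 10 × 10 = 100
  R–Ithaca: 50 × 7 = 350
  S–Yuma: 40 × 6 = 240
Total cost = 1020.
So R→Akron carries 30 boxes.

30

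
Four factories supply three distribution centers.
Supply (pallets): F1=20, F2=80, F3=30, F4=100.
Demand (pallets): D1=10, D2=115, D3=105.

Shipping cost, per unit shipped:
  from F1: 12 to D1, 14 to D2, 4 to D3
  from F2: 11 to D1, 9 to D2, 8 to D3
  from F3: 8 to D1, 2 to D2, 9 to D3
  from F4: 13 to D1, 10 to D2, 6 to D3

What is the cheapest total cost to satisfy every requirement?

1540

One minimum-cost allocation:
  F1–D3: 20 × 4 = 80
  F2–D1: 10 × 11 = 110
  F2–D2: 70 × 9 = 630
  F3–D2: 30 × 2 = 60
  F4–D2: 15 × 10 = 150
  F4–D3: 85 × 6 = 510
Total = 80 + 110 + 630 + 60 + 150 + 510 = 1540.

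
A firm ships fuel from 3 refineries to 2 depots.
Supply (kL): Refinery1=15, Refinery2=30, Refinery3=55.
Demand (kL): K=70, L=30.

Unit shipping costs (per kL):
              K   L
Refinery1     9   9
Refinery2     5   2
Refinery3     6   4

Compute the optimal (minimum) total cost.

525

An optimal shipping plan:
  Refinery1→K: 15 × 9 = 135
  Refinery2→L: 30 × 2 = 60
  Refinery3→K: 55 × 6 = 330
Total = 135 + 60 + 330 = 525.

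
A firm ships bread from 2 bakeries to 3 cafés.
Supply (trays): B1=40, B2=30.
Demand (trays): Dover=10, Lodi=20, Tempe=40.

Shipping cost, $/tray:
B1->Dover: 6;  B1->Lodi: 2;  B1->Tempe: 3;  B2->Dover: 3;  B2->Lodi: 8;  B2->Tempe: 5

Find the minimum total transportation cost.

An optimal shipping plan:
  B1→Lodi: 20 × $2 = $40
  B1→Tempe: 20 × $3 = $60
  B2→Dover: 10 × $3 = $30
  B2→Tempe: 20 × $5 = $100
Total = 40 + 60 + 30 + 100 = $230.

230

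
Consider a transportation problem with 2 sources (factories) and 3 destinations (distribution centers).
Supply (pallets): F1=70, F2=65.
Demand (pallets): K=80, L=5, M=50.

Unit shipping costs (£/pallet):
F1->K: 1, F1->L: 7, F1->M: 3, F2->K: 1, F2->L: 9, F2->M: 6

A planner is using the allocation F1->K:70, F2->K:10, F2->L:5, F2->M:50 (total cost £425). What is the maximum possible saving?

160

Current plan cost = 70·1 + 10·1 + 5·9 + 50·6 = £425.
Optimal plan:
  F1–K: 15 × £1 = £15
  F1–L: 5 × £7 = £35
  F1–M: 50 × £3 = £150
  F2–K: 65 × £1 = £65
Optimal cost = £265.
Saving = 425 − 265 = £160.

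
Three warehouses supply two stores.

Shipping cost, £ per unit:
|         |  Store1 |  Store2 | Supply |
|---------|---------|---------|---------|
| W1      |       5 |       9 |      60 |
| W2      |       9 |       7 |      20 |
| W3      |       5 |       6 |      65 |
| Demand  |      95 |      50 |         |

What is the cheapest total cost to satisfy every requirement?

An optimal shipping plan:
  W1→Store1: 60 units
  W2→Store2: 20 units
  W3→Store1: 35 units
  W3→Store2: 30 units
Total cost = £795.

795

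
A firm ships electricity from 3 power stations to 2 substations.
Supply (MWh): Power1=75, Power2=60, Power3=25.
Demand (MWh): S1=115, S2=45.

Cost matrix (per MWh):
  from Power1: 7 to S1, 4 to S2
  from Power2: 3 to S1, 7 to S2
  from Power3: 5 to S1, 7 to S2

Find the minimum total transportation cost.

One minimum-cost allocation:
  Power1->S1: 30 MWh
  Power1->S2: 45 MWh
  Power2->S1: 60 MWh
  Power3->S1: 25 MWh
Total cost = 695.
(Supply check: Power1 ships 75; Power2 ships 60; Power3 ships 25.)

695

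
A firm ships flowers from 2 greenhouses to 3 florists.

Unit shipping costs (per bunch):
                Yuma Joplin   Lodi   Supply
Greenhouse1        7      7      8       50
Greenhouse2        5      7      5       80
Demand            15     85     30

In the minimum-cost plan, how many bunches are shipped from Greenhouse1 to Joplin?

50

Solving gives:
  Greenhouse1 to Joplin: 50 × 7 = 350
  Greenhouse2 to Yuma: 15 × 5 = 75
  Greenhouse2 to Joplin: 35 × 7 = 245
  Greenhouse2 to Lodi: 30 × 5 = 150
Total cost = 820.
So Greenhouse1→Joplin carries 50 bunches.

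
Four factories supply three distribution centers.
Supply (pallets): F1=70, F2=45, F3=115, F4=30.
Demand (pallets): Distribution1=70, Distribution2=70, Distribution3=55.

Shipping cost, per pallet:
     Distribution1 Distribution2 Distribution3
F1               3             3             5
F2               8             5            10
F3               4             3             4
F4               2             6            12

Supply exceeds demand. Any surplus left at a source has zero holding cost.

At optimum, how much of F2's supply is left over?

An optimal plan:
  F1 to Distribution1: 40 pallets
  F1 to Distribution2: 10 pallets
  F3 to Distribution2: 60 pallets
  F3 to Distribution3: 55 pallets
  F4 to Distribution1: 30 pallets
Total cost = 610.
F2 ships 0 of its 45, leaving 45.

45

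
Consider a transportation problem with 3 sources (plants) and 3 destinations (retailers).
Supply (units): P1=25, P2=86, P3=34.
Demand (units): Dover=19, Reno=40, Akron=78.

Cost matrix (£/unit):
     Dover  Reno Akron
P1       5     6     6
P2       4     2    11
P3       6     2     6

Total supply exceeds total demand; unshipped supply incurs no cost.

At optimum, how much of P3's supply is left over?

0

An optimal plan:
  P1–Akron: 25 × £6 = £150
  P2–Dover: 19 × £4 = £76
  P2–Reno: 40 × £2 = £80
  P2–Akron: 19 × £11 = £209
  P3–Akron: 34 × £6 = £204
Total cost = £719.
P3 ships 34 of its 34, leaving 0.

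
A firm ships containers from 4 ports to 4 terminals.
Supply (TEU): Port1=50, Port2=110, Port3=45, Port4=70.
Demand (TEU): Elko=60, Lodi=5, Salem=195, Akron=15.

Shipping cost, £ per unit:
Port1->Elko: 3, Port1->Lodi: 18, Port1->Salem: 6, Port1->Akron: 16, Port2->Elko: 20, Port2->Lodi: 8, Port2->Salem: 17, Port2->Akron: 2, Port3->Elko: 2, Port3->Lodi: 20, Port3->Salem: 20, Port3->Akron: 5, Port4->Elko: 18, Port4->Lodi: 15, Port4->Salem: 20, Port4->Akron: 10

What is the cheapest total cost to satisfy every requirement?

A cheapest plan:
  Port1–Elko: 15 × £3 = £45
  Port1–Salem: 35 × £6 = £210
  Port2–Lodi: 5 × £8 = £40
  Port2–Salem: 90 × £17 = £1530
  Port2–Akron: 15 × £2 = £30
  Port3–Elko: 45 × £2 = £90
  Port4–Salem: 70 × £20 = £1400
Total = 45 + 210 + 40 + 1530 + 30 + 90 + 1400 = £3345.

3345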